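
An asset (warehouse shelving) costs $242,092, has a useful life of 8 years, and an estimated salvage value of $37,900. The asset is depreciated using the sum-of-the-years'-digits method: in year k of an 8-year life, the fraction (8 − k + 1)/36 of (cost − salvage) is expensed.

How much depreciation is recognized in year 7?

Depreciable base = $242,092 − $37,900 = $204,192.
Sum of the years' digits = 8+7+6+5+4+3+2+1 = 36.
Year 1: $204,192 × 8/36 = $45,376. Book value $196,716.
Year 2: $204,192 × 7/36 = $39,704. Book value $157,012.
Year 3: $204,192 × 6/36 = $34,032. Book value $122,980.
Year 4: $204,192 × 5/36 = $28,360. Book value $94,620.
Year 5: $204,192 × 4/36 = $22,688. Book value $71,932.
Year 6: $204,192 × 3/36 = $17,016. Book value $54,916.
Year 7: $204,192 × 2/36 = $11,344. Book value $43,572.

$11,344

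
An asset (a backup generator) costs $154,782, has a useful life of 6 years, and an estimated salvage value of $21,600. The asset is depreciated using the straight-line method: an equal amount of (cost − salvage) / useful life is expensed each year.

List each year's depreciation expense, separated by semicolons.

$22,197; $22,197; $22,197; $22,197; $22,197; $22,197

Depreciable base = $154,782 − $21,600 = $133,182.
Annual expense = $133,182 / 6 = $22,197.
End of year 1: book value $132,585.
End of year 2: book value $110,388.
End of year 3: book value $88,191.
End of year 4: book value $65,994.
End of year 5: book value $43,797.
End of year 6: book value $21,600.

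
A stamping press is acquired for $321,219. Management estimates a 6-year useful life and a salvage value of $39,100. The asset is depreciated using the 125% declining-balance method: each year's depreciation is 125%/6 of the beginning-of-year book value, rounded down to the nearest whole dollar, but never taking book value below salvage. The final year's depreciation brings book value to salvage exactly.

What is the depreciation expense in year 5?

$26,286

Depreciable base = $321,219 − $39,100 = $282,119.
Year 1: ⌊$321,219 × 125%/6⌋ = $66,920. Book value $254,299.
Year 2: ⌊$254,299 × 125%/6⌋ = $52,978. Book value $201,321.
Year 3: ⌊$201,321 × 125%/6⌋ = $41,941. Book value $159,380.
Year 4: ⌊$159,380 × 125%/6⌋ = $33,204. Book value $126,176.
Year 5: ⌊$126,176 × 125%/6⌋ = $26,286. Book value $99,890.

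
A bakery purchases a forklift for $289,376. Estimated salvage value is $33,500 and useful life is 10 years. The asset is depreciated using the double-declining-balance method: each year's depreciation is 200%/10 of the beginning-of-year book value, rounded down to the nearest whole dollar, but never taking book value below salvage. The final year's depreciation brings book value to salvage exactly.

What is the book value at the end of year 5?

Depreciable base = $289,376 − $33,500 = $255,876.
Year 1: ⌊$289,376 × 200%/10⌋ = $57,875. Book value $231,501.
Year 2: ⌊$231,501 × 200%/10⌋ = $46,300. Book value $185,201.
Year 3: ⌊$185,201 × 200%/10⌋ = $37,040. Book value $148,161.
Year 4: ⌊$148,161 × 200%/10⌋ = $29,632. Book value $118,529.
Year 5: ⌊$118,529 × 200%/10⌋ = $23,705. Book value $94,824.

$94,824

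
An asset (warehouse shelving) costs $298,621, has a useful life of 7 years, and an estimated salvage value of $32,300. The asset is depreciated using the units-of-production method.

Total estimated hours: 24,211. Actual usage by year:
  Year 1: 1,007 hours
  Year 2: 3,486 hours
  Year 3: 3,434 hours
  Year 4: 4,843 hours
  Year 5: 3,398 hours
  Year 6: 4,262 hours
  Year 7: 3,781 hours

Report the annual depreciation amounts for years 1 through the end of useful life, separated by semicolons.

$11,077; $38,346; $37,774; $53,273; $37,378; $46,882; $41,591

Depreciable base = $298,621 − $32,300 = $266,321.
Rate = $266,321 / 24,211 hours = $11 per hour.
Year 1: 1,007 × $11 = $11,077. Book value $287,544.
Year 2: 3,486 × $11 = $38,346. Book value $249,198.
Year 3: 3,434 × $11 = $37,774. Book value $211,424.
Year 4: 4,843 × $11 = $53,273. Book value $158,151.
Year 5: 3,398 × $11 = $37,378. Book value $120,773.
Year 6: 4,262 × $11 = $46,882. Book value $73,891.
Year 7: 3,781 × $11 = $41,591. Book value $32,300.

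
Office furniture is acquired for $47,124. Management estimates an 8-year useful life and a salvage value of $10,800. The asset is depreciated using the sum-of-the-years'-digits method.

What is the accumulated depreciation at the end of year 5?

Depreciable base = $47,124 − $10,800 = $36,324.
Sum of the years' digits = 8+7+6+5+4+3+2+1 = 36.
Year 1: $36,324 × 8/36 = $8,072. Book value $39,052.
Year 2: $36,324 × 7/36 = $7,063. Book value $31,989.
Year 3: $36,324 × 6/36 = $6,054. Book value $25,935.
Year 4: $36,324 × 5/36 = $5,045. Book value $20,890.
Year 5: $36,324 × 4/36 = $4,036. Book value $16,854.
Accumulated through year 5 = $47,124 − $16,854 = $30,270.

$30,270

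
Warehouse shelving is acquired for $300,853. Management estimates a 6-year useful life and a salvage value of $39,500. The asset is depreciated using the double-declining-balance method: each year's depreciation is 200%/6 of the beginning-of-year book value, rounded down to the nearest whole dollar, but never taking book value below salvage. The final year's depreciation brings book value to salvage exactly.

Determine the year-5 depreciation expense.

$19,809

Depreciable base = $300,853 − $39,500 = $261,353.
Year 1: ⌊$300,853 × 200%/6⌋ = $100,284. Book value $200,569.
Year 2: ⌊$200,569 × 200%/6⌋ = $66,856. Book value $133,713.
Year 3: ⌊$133,713 × 200%/6⌋ = $44,571. Book value $89,142.
Year 4: ⌊$89,142 × 200%/6⌋ = $29,714. Book value $59,428.
Year 5: ⌊$59,428 × 200%/6⌋ = $19,809. Book value $39,619.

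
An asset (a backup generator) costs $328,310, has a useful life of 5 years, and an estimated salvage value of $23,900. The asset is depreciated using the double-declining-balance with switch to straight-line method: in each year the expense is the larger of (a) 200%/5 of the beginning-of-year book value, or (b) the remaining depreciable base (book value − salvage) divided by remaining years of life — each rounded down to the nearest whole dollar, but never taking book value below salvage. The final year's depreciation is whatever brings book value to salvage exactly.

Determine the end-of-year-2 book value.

Depreciable base = $328,310 − $23,900 = $304,410.
Year 1: DB = ⌊$328,310 × 200%/5⌋ = $131,324; SL = ⌊$304,410/5⌋ = $60,882 → take DB $131,324. Book value $196,986.
Year 2: DB = ⌊$196,986 × 200%/5⌋ = $78,794; SL = ⌊$173,086/4⌋ = $43,271 → take DB $78,794. Book value $118,192.

$118,192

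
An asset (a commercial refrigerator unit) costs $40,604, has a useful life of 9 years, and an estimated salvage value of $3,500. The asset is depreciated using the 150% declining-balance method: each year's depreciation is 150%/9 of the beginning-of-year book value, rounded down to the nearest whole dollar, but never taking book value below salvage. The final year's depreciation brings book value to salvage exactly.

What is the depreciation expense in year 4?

Depreciable base = $40,604 − $3,500 = $37,104.
Year 1: ⌊$40,604 × 150%/9⌋ = $6,767. Book value $33,837.
Year 2: ⌊$33,837 × 150%/9⌋ = $5,639. Book value $28,198.
Year 3: ⌊$28,198 × 150%/9⌋ = $4,699. Book value $23,499.
Year 4: ⌊$23,499 × 150%/9⌋ = $3,916. Book value $19,583.

$3,916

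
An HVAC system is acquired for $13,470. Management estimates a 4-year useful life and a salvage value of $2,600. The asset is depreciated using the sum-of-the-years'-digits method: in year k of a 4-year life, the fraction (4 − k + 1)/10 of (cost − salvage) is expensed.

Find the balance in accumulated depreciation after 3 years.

Depreciable base = $13,470 − $2,600 = $10,870.
Sum of the years' digits = 4+3+2+1 = 10.
Year 1: $10,870 × 4/10 = $4,348. Book value $9,122.
Year 2: $10,870 × 3/10 = $3,261. Book value $5,861.
Year 3: $10,870 × 2/10 = $2,174. Book value $3,687.
Accumulated through year 3 = $13,470 − $3,687 = $9,783.

$9,783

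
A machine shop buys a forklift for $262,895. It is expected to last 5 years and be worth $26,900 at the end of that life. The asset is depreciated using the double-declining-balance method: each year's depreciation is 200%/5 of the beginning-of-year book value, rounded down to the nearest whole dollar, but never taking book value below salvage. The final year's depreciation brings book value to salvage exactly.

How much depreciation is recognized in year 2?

$63,094

Depreciable base = $262,895 − $26,900 = $235,995.
Year 1: ⌊$262,895 × 200%/5⌋ = $105,158. Book value $157,737.
Year 2: ⌊$157,737 × 200%/5⌋ = $63,094. Book value $94,643.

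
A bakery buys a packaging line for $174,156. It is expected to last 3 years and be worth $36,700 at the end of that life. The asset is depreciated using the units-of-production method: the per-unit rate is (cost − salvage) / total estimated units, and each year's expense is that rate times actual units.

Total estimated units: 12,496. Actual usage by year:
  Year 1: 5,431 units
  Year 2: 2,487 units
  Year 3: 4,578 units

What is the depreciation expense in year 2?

Depreciable base = $174,156 − $36,700 = $137,456.
Rate = $137,456 / 12,496 units = $11 per unit.
Year 1: 5,431 × $11 = $59,741. Book value $114,415.
Year 2: 2,487 × $11 = $27,357. Book value $87,058.

$27,357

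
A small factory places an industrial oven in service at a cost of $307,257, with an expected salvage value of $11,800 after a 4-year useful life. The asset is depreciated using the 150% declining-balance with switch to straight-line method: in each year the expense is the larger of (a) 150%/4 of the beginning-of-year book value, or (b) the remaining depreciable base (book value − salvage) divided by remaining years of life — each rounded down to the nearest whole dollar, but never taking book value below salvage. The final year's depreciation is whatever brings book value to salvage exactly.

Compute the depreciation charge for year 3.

Depreciable base = $307,257 − $11,800 = $295,457.
Year 1: DB = ⌊$307,257 × 150%/4⌋ = $115,221; SL = ⌊$295,457/4⌋ = $73,864 → take DB $115,221. Book value $192,036.
Year 2: DB = ⌊$192,036 × 150%/4⌋ = $72,013; SL = ⌊$180,236/3⌋ = $60,078 → take DB $72,013. Book value $120,023.
Year 3: DB = ⌊$120,023 × 150%/4⌋ = $45,008; SL = ⌊$108,223/2⌋ = $54,111 → take SL $54,111. Book value $65,912.

$54,111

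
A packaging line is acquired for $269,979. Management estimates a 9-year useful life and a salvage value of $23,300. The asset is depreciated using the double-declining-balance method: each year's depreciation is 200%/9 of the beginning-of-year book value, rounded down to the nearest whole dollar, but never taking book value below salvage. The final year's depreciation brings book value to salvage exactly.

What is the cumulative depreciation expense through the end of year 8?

Depreciable base = $269,979 − $23,300 = $246,679.
Year 1: ⌊$269,979 × 200%/9⌋ = $59,995. Book value $209,984.
Year 2: ⌊$209,984 × 200%/9⌋ = $46,663. Book value $163,321.
Year 3: ⌊$163,321 × 200%/9⌋ = $36,293. Book value $127,028.
Year 4: ⌊$127,028 × 200%/9⌋ = $28,228. Book value $98,800.
Year 5: ⌊$98,800 × 200%/9⌋ = $21,955. Book value $76,845.
Year 6: ⌊$76,845 × 200%/9⌋ = $17,076. Book value $59,769.
Year 7: ⌊$59,769 × 200%/9⌋ = $13,282. Book value $46,487.
Year 8: ⌊$46,487 × 200%/9⌋ = $10,330. Book value $36,157.
Accumulated through year 8 = $269,979 − $36,157 = $233,822.

$233,822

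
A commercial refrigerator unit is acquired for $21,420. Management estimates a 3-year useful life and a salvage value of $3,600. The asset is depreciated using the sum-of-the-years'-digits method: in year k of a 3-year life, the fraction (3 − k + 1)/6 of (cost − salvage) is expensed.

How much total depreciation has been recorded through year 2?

$14,850

Depreciable base = $21,420 − $3,600 = $17,820.
Sum of the years' digits = 3+2+1 = 6.
Year 1: $17,820 × 3/6 = $8,910. Book value $12,510.
Year 2: $17,820 × 2/6 = $5,940. Book value $6,570.
Accumulated through year 2 = $21,420 − $6,570 = $14,850.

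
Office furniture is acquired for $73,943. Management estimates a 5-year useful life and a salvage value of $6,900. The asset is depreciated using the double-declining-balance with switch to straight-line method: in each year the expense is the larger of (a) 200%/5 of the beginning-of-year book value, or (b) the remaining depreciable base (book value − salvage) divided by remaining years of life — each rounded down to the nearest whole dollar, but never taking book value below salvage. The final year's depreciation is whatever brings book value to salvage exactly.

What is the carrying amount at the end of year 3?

Depreciable base = $73,943 − $6,900 = $67,043.
Year 1: DB = ⌊$73,943 × 200%/5⌋ = $29,577; SL = ⌊$67,043/5⌋ = $13,408 → take DB $29,577. Book value $44,366.
Year 2: DB = ⌊$44,366 × 200%/5⌋ = $17,746; SL = ⌊$37,466/4⌋ = $9,366 → take DB $17,746. Book value $26,620.
Year 3: DB = ⌊$26,620 × 200%/5⌋ = $10,648; SL = ⌊$19,720/3⌋ = $6,573 → take DB $10,648. Book value $15,972.

$15,972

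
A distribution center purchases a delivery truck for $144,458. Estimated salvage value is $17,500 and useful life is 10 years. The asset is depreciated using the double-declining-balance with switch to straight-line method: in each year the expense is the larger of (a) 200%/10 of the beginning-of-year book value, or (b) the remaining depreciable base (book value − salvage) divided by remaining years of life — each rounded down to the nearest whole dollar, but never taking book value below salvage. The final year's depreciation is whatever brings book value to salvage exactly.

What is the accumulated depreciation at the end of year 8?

$120,220

Depreciable base = $144,458 − $17,500 = $126,958.
Year 1: DB = ⌊$144,458 × 200%/10⌋ = $28,891; SL = ⌊$126,958/10⌋ = $12,695 → take DB $28,891. Book value $115,567.
Year 2: DB = ⌊$115,567 × 200%/10⌋ = $23,113; SL = ⌊$98,067/9⌋ = $10,896 → take DB $23,113. Book value $92,454.
Year 3: DB = ⌊$92,454 × 200%/10⌋ = $18,490; SL = ⌊$74,954/8⌋ = $9,369 → take DB $18,490. Book value $73,964.
Year 4: DB = ⌊$73,964 × 200%/10⌋ = $14,792; SL = ⌊$56,464/7⌋ = $8,066 → take DB $14,792. Book value $59,172.
Year 5: DB = ⌊$59,172 × 200%/10⌋ = $11,834; SL = ⌊$41,672/6⌋ = $6,945 → take DB $11,834. Book value $47,338.
Year 6: DB = ⌊$47,338 × 200%/10⌋ = $9,467; SL = ⌊$29,838/5⌋ = $5,967 → take DB $9,467. Book value $37,871.
Year 7: DB = ⌊$37,871 × 200%/10⌋ = $7,574; SL = ⌊$20,371/4⌋ = $5,092 → take DB $7,574. Book value $30,297.
Year 8: DB = ⌊$30,297 × 200%/10⌋ = $6,059; SL = ⌊$12,797/3⌋ = $4,265 → take DB $6,059. Book value $24,238.
Accumulated through year 8 = $144,458 − $24,238 = $120,220.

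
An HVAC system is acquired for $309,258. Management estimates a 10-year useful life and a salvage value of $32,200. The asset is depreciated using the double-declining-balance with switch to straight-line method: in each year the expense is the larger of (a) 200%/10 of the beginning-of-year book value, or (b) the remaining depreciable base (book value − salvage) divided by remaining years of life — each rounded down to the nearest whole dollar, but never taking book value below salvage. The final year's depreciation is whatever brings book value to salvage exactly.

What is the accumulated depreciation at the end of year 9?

$267,748

Depreciable base = $309,258 − $32,200 = $277,058.
Year 1: DB = ⌊$309,258 × 200%/10⌋ = $61,851; SL = ⌊$277,058/10⌋ = $27,705 → take DB $61,851. Book value $247,407.
Year 2: DB = ⌊$247,407 × 200%/10⌋ = $49,481; SL = ⌊$215,207/9⌋ = $23,911 → take DB $49,481. Book value $197,926.
Year 3: DB = ⌊$197,926 × 200%/10⌋ = $39,585; SL = ⌊$165,726/8⌋ = $20,715 → take DB $39,585. Book value $158,341.
Year 4: DB = ⌊$158,341 × 200%/10⌋ = $31,668; SL = ⌊$126,141/7⌋ = $18,020 → take DB $31,668. Book value $126,673.
Year 5: DB = ⌊$126,673 × 200%/10⌋ = $25,334; SL = ⌊$94,473/6⌋ = $15,745 → take DB $25,334. Book value $101,339.
Year 6: DB = ⌊$101,339 × 200%/10⌋ = $20,267; SL = ⌊$69,139/5⌋ = $13,827 → take DB $20,267. Book value $81,072.
Year 7: DB = ⌊$81,072 × 200%/10⌋ = $16,214; SL = ⌊$48,872/4⌋ = $12,218 → take DB $16,214. Book value $64,858.
Year 8: DB = ⌊$64,858 × 200%/10⌋ = $12,971; SL = ⌊$32,658/3⌋ = $10,886 → take DB $12,971. Book value $51,887.
Year 9: DB = ⌊$51,887 × 200%/10⌋ = $10,377; SL = ⌊$19,687/2⌋ = $9,843 → take DB $10,377. Book value $41,510.
Accumulated through year 9 = $309,258 − $41,510 = $267,748.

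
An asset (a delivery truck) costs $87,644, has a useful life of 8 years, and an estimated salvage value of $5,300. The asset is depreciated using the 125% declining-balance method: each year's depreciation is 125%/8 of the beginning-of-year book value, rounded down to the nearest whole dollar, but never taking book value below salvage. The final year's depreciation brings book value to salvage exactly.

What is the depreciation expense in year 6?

$5,856

Depreciable base = $87,644 − $5,300 = $82,344.
Year 1: ⌊$87,644 × 125%/8⌋ = $13,694. Book value $73,950.
Year 2: ⌊$73,950 × 125%/8⌋ = $11,554. Book value $62,396.
Year 3: ⌊$62,396 × 125%/8⌋ = $9,749. Book value $52,647.
Year 4: ⌊$52,647 × 125%/8⌋ = $8,226. Book value $44,421.
Year 5: ⌊$44,421 × 125%/8⌋ = $6,940. Book value $37,481.
Year 6: ⌊$37,481 × 125%/8⌋ = $5,856. Book value $31,625.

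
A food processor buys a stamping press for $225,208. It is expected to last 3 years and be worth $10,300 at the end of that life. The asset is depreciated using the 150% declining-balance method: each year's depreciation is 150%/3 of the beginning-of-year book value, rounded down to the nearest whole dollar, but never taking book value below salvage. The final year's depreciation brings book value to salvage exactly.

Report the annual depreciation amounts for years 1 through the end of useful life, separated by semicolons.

$112,604; $56,302; $46,002

Depreciable base = $225,208 − $10,300 = $214,908.
Year 1: ⌊$225,208 × 150%/3⌋ = $112,604. Book value $112,604.
Year 2: ⌊$112,604 × 150%/3⌋ = $56,302. Book value $56,302.
Year 3 (final): $56,302 − $10,300 = $46,002. Book value $10,300.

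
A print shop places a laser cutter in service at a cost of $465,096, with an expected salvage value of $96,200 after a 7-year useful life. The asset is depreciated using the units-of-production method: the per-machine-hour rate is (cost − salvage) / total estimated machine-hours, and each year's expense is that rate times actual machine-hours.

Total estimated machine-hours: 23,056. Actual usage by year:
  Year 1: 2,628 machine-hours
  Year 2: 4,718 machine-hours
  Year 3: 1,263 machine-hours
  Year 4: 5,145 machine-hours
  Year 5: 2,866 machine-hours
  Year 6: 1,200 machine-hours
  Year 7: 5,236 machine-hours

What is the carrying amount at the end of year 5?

Depreciable base = $465,096 − $96,200 = $368,896.
Rate = $368,896 / 23,056 machine-hours = $16 per machine-hour.
Year 1: 2,628 × $16 = $42,048. Book value $423,048.
Year 2: 4,718 × $16 = $75,488. Book value $347,560.
Year 3: 1,263 × $16 = $20,208. Book value $327,352.
Year 4: 5,145 × $16 = $82,320. Book value $245,032.
Year 5: 2,866 × $16 = $45,856. Book value $199,176.

$199,176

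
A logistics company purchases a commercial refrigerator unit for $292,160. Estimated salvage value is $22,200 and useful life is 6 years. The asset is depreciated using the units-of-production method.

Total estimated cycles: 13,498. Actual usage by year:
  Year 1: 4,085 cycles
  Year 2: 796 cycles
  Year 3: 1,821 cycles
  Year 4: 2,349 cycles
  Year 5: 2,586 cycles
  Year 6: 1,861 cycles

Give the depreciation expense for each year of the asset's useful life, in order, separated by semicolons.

Depreciable base = $292,160 − $22,200 = $269,960.
Rate = $269,960 / 13,498 cycles = $20 per cycle.
Year 1: 4,085 × $20 = $81,700. Book value $210,460.
Year 2: 796 × $20 = $15,920. Book value $194,540.
Year 3: 1,821 × $20 = $36,420. Book value $158,120.
Year 4: 2,349 × $20 = $46,980. Book value $111,140.
Year 5: 2,586 × $20 = $51,720. Book value $59,420.
Year 6: 1,861 × $20 = $37,220. Book value $22,200.

$81,700; $15,920; $36,420; $46,980; $51,720; $37,220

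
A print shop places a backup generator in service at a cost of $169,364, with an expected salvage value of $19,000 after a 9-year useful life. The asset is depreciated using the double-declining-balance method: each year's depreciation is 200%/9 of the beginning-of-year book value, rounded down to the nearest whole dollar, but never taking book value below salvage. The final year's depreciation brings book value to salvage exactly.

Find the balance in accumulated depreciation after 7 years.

$140,201

Depreciable base = $169,364 − $19,000 = $150,364.
Year 1: ⌊$169,364 × 200%/9⌋ = $37,636. Book value $131,728.
Year 2: ⌊$131,728 × 200%/9⌋ = $29,272. Book value $102,456.
Year 3: ⌊$102,456 × 200%/9⌋ = $22,768. Book value $79,688.
Year 4: ⌊$79,688 × 200%/9⌋ = $17,708. Book value $61,980.
Year 5: ⌊$61,980 × 200%/9⌋ = $13,773. Book value $48,207.
Year 6: ⌊$48,207 × 200%/9⌋ = $10,712. Book value $37,495.
Year 7: ⌊$37,495 × 200%/9⌋ = $8,332. Book value $29,163.
Accumulated through year 7 = $169,364 − $29,163 = $140,201.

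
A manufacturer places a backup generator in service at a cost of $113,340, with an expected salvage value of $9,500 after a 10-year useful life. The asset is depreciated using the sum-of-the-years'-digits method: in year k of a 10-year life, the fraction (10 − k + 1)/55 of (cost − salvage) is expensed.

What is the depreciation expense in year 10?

$1,888

Depreciable base = $113,340 − $9,500 = $103,840.
Sum of the years' digits = 10+9+8+7+6+5+4+3+2+1 = 55.
Year 1: $103,840 × 10/55 = $18,880. Book value $94,460.
Year 2: $103,840 × 9/55 = $16,992. Book value $77,468.
Year 3: $103,840 × 8/55 = $15,104. Book value $62,364.
Year 4: $103,840 × 7/55 = $13,216. Book value $49,148.
Year 5: $103,840 × 6/55 = $11,328. Book value $37,820.
Year 6: $103,840 × 5/55 = $9,440. Book value $28,380.
Year 7: $103,840 × 4/55 = $7,552. Book value $20,828.
Year 8: $103,840 × 3/55 = $5,664. Book value $15,164.
Year 9: $103,840 × 2/55 = $3,776. Book value $11,388.
Year 10: $103,840 × 1/55 = $1,888. Book value $9,500.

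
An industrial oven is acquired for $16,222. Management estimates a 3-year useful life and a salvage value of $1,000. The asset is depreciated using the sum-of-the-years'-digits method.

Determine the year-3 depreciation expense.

$2,537

Depreciable base = $16,222 − $1,000 = $15,222.
Sum of the years' digits = 3+2+1 = 6.
Year 1: $15,222 × 3/6 = $7,611. Book value $8,611.
Year 2: $15,222 × 2/6 = $5,074. Book value $3,537.
Year 3: $15,222 × 1/6 = $2,537. Book value $1,000.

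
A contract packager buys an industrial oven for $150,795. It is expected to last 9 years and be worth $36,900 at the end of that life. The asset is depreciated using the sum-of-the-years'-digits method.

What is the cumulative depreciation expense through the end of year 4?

$75,930

Depreciable base = $150,795 − $36,900 = $113,895.
Sum of the years' digits = 9+8+7+6+5+4+3+2+1 = 45.
Year 1: $113,895 × 9/45 = $22,779. Book value $128,016.
Year 2: $113,895 × 8/45 = $20,248. Book value $107,768.
Year 3: $113,895 × 7/45 = $17,717. Book value $90,051.
Year 4: $113,895 × 6/45 = $15,186. Book value $74,865.
Accumulated through year 4 = $150,795 − $74,865 = $75,930.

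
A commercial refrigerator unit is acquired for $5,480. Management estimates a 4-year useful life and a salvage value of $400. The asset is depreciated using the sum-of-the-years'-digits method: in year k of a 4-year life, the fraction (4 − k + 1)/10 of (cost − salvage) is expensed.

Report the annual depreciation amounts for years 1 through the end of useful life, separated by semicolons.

$2,032; $1,524; $1,016; $508

Depreciable base = $5,480 − $400 = $5,080.
Sum of the years' digits = 4+3+2+1 = 10.
Year 1: $5,080 × 4/10 = $2,032. Book value $3,448.
Year 2: $5,080 × 3/10 = $1,524. Book value $1,924.
Year 3: $5,080 × 2/10 = $1,016. Book value $908.
Year 4: $5,080 × 1/10 = $508. Book value $400.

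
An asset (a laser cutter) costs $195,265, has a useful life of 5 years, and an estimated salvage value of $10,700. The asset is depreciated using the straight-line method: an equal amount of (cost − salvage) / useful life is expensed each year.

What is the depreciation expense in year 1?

Depreciable base = $195,265 − $10,700 = $184,565.
Annual expense = $184,565 / 5 = $36,913.

$36,913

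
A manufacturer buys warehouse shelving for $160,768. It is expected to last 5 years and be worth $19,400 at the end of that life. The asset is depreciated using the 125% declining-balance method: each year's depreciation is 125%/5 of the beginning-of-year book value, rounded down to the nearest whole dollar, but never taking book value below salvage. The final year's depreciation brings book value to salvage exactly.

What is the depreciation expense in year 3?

Depreciable base = $160,768 − $19,400 = $141,368.
Year 1: ⌊$160,768 × 125%/5⌋ = $40,192. Book value $120,576.
Year 2: ⌊$120,576 × 125%/5⌋ = $30,144. Book value $90,432.
Year 3: ⌊$90,432 × 125%/5⌋ = $22,608. Book value $67,824.

$22,608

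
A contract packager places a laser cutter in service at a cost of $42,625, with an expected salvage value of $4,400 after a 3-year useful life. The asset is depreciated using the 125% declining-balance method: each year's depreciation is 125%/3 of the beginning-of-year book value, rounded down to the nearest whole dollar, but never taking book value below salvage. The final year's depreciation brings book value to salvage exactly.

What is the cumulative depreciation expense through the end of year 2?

$28,120

Depreciable base = $42,625 − $4,400 = $38,225.
Year 1: ⌊$42,625 × 125%/3⌋ = $17,760. Book value $24,865.
Year 2: ⌊$24,865 × 125%/3⌋ = $10,360. Book value $14,505.
Accumulated through year 2 = $42,625 − $14,505 = $28,120.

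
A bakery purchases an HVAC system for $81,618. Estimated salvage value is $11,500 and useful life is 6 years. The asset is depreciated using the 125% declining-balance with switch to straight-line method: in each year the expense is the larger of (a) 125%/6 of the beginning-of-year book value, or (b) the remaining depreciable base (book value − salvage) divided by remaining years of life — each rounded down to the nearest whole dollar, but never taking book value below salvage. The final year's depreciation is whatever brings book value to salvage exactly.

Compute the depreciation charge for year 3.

$10,657

Depreciable base = $81,618 − $11,500 = $70,118.
Year 1: DB = ⌊$81,618 × 125%/6⌋ = $17,003; SL = ⌊$70,118/6⌋ = $11,686 → take DB $17,003. Book value $64,615.
Year 2: DB = ⌊$64,615 × 125%/6⌋ = $13,461; SL = ⌊$53,115/5⌋ = $10,623 → take DB $13,461. Book value $51,154.
Year 3: DB = ⌊$51,154 × 125%/6⌋ = $10,657; SL = ⌊$39,654/4⌋ = $9,913 → take DB $10,657. Book value $40,497.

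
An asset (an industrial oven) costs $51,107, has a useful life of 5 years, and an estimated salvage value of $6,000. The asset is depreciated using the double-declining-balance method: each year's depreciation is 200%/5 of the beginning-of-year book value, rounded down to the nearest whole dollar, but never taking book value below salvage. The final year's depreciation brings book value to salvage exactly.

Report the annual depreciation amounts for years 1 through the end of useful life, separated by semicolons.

$20,442; $12,266; $7,359; $4,416; $624

Depreciable base = $51,107 − $6,000 = $45,107.
Year 1: ⌊$51,107 × 200%/5⌋ = $20,442. Book value $30,665.
Year 2: ⌊$30,665 × 200%/5⌋ = $12,266. Book value $18,399.
Year 3: ⌊$18,399 × 200%/5⌋ = $7,359. Book value $11,040.
Year 4: ⌊$11,040 × 200%/5⌋ = $4,416. Book value $6,624.
Year 5 (final): $6,624 − $6,000 = $624. Book value $6,000.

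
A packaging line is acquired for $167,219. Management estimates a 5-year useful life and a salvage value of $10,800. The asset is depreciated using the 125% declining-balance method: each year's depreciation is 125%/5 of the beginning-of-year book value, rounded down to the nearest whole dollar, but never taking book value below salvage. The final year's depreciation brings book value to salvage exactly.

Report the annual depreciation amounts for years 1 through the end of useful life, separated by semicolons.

Depreciable base = $167,219 − $10,800 = $156,419.
Year 1: ⌊$167,219 × 125%/5⌋ = $41,804. Book value $125,415.
Year 2: ⌊$125,415 × 125%/5⌋ = $31,353. Book value $94,062.
Year 3: ⌊$94,062 × 125%/5⌋ = $23,515. Book value $70,547.
Year 4: ⌊$70,547 × 125%/5⌋ = $17,636. Book value $52,911.
Year 5 (final): $52,911 − $10,800 = $42,111. Book value $10,800.

$41,804; $31,353; $23,515; $17,636; $42,111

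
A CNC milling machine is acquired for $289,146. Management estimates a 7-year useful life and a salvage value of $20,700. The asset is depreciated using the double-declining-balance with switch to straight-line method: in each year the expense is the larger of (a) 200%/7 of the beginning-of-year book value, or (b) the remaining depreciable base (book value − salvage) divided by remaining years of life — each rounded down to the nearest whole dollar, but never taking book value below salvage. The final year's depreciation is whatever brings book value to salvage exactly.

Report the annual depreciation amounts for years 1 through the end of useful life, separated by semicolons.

Depreciable base = $289,146 − $20,700 = $268,446.
Year 1: DB = ⌊$289,146 × 200%/7⌋ = $82,613; SL = ⌊$268,446/7⌋ = $38,349 → take DB $82,613. Book value $206,533.
Year 2: DB = ⌊$206,533 × 200%/7⌋ = $59,009; SL = ⌊$185,833/6⌋ = $30,972 → take DB $59,009. Book value $147,524.
Year 3: DB = ⌊$147,524 × 200%/7⌋ = $42,149; SL = ⌊$126,824/5⌋ = $25,364 → take DB $42,149. Book value $105,375.
Year 4: DB = ⌊$105,375 × 200%/7⌋ = $30,107; SL = ⌊$84,675/4⌋ = $21,168 → take DB $30,107. Book value $75,268.
Year 5: DB = ⌊$75,268 × 200%/7⌋ = $21,505; SL = ⌊$54,568/3⌋ = $18,189 → take DB $21,505. Book value $53,763.
Year 6: DB = ⌊$53,763 × 200%/7⌋ = $15,360; SL = ⌊$33,063/2⌋ = $16,531 → take SL $16,531. Book value $37,232.
Year 7 (final): $37,232 − $20,700 = $16,532. Book value $20,700.

$82,613; $59,009; $42,149; $30,107; $21,505; $16,531; $16,532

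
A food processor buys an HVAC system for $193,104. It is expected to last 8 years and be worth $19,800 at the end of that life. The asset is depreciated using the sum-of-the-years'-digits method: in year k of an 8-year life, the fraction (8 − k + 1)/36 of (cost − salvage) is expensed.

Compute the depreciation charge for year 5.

Depreciable base = $193,104 − $19,800 = $173,304.
Sum of the years' digits = 8+7+6+5+4+3+2+1 = 36.
Year 1: $173,304 × 8/36 = $38,512. Book value $154,592.
Year 2: $173,304 × 7/36 = $33,698. Book value $120,894.
Year 3: $173,304 × 6/36 = $28,884. Book value $92,010.
Year 4: $173,304 × 5/36 = $24,070. Book value $67,940.
Year 5: $173,304 × 4/36 = $19,256. Book value $48,684.

$19,256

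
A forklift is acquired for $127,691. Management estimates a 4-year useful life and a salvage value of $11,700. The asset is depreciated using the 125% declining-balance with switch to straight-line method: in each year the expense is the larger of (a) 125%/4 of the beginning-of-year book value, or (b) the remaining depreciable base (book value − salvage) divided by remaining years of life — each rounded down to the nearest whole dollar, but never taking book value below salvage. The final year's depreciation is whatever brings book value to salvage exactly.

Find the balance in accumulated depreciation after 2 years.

Depreciable base = $127,691 − $11,700 = $115,991.
Year 1: DB = ⌊$127,691 × 125%/4⌋ = $39,903; SL = ⌊$115,991/4⌋ = $28,997 → take DB $39,903. Book value $87,788.
Year 2: DB = ⌊$87,788 × 125%/4⌋ = $27,433; SL = ⌊$76,088/3⌋ = $25,362 → take DB $27,433. Book value $60,355.
Accumulated through year 2 = $127,691 − $60,355 = $67,336.

$67,336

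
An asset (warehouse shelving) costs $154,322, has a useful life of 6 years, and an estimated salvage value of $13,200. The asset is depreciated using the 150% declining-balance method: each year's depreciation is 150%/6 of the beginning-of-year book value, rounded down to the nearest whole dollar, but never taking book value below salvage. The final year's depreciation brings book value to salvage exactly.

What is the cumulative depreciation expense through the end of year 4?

$105,492

Depreciable base = $154,322 − $13,200 = $141,122.
Year 1: ⌊$154,322 × 150%/6⌋ = $38,580. Book value $115,742.
Year 2: ⌊$115,742 × 150%/6⌋ = $28,935. Book value $86,807.
Year 3: ⌊$86,807 × 150%/6⌋ = $21,701. Book value $65,106.
Year 4: ⌊$65,106 × 150%/6⌋ = $16,276. Book value $48,830.
Accumulated through year 4 = $154,322 − $48,830 = $105,492.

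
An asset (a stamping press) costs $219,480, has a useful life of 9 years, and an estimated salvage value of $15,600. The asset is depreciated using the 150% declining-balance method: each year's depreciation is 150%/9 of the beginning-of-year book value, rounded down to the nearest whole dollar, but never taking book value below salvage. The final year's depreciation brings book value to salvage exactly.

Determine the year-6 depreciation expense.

$14,700

Depreciable base = $219,480 − $15,600 = $203,880.
Year 1: ⌊$219,480 × 150%/9⌋ = $36,580. Book value $182,900.
Year 2: ⌊$182,900 × 150%/9⌋ = $30,483. Book value $152,417.
Year 3: ⌊$152,417 × 150%/9⌋ = $25,402. Book value $127,015.
Year 4: ⌊$127,015 × 150%/9⌋ = $21,169. Book value $105,846.
Year 5: ⌊$105,846 × 150%/9⌋ = $17,641. Book value $88,205.
Year 6: ⌊$88,205 × 150%/9⌋ = $14,700. Book value $73,505.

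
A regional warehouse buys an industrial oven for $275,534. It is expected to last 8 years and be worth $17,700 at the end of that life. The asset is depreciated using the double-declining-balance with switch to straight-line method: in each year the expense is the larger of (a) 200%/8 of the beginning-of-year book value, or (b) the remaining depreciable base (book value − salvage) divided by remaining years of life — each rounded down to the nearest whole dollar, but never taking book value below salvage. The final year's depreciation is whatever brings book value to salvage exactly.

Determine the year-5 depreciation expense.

Depreciable base = $275,534 − $17,700 = $257,834.
Year 1: DB = ⌊$275,534 × 200%/8⌋ = $68,883; SL = ⌊$257,834/8⌋ = $32,229 → take DB $68,883. Book value $206,651.
Year 2: DB = ⌊$206,651 × 200%/8⌋ = $51,662; SL = ⌊$188,951/7⌋ = $26,993 → take DB $51,662. Book value $154,989.
Year 3: DB = ⌊$154,989 × 200%/8⌋ = $38,747; SL = ⌊$137,289/6⌋ = $22,881 → take DB $38,747. Book value $116,242.
Year 4: DB = ⌊$116,242 × 200%/8⌋ = $29,060; SL = ⌊$98,542/5⌋ = $19,708 → take DB $29,060. Book value $87,182.
Year 5: DB = ⌊$87,182 × 200%/8⌋ = $21,795; SL = ⌊$69,482/4⌋ = $17,370 → take DB $21,795. Book value $65,387.

$21,795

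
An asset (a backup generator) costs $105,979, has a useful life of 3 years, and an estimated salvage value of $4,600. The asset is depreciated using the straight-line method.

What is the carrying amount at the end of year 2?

Depreciable base = $105,979 − $4,600 = $101,379.
Annual expense = $101,379 / 3 = $33,793.
End of year 1: book value $72,186.
End of year 2: book value $38,393.

$38,393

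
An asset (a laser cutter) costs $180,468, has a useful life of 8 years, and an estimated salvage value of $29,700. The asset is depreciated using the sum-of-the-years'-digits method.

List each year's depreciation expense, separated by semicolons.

$33,504; $29,316; $25,128; $20,940; $16,752; $12,564; $8,376; $4,188

Depreciable base = $180,468 − $29,700 = $150,768.
Sum of the years' digits = 8+7+6+5+4+3+2+1 = 36.
Year 1: $150,768 × 8/36 = $33,504. Book value $146,964.
Year 2: $150,768 × 7/36 = $29,316. Book value $117,648.
Year 3: $150,768 × 6/36 = $25,128. Book value $92,520.
Year 4: $150,768 × 5/36 = $20,940. Book value $71,580.
Year 5: $150,768 × 4/36 = $16,752. Book value $54,828.
Year 6: $150,768 × 3/36 = $12,564. Book value $42,264.
Year 7: $150,768 × 2/36 = $8,376. Book value $33,888.
Year 8: $150,768 × 1/36 = $4,188. Book value $29,700.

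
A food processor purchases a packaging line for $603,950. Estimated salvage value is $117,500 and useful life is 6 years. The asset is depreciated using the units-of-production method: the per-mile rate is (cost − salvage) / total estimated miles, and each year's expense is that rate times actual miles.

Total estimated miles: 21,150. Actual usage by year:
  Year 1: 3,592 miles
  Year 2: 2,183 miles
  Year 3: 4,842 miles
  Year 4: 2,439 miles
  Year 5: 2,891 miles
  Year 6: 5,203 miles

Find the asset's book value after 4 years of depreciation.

Depreciable base = $603,950 − $117,500 = $486,450.
Rate = $486,450 / 21,150 miles = $23 per mile.
Year 1: 3,592 × $23 = $82,616. Book value $521,334.
Year 2: 2,183 × $23 = $50,209. Book value $471,125.
Year 3: 4,842 × $23 = $111,366. Book value $359,759.
Year 4: 2,439 × $23 = $56,097. Book value $303,662.

$303,662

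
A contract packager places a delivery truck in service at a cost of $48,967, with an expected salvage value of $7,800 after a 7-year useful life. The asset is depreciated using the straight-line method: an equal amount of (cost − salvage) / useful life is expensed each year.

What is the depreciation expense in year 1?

$5,881

Depreciable base = $48,967 − $7,800 = $41,167.
Annual expense = $41,167 / 7 = $5,881.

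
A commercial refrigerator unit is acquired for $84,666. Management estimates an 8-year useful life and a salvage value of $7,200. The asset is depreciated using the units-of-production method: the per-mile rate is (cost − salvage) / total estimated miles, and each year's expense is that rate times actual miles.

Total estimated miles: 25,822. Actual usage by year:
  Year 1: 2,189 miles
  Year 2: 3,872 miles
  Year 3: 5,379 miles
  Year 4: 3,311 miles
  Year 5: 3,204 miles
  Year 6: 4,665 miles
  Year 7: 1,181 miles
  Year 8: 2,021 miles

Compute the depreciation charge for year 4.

Depreciable base = $84,666 − $7,200 = $77,466.
Rate = $77,466 / 25,822 miles = $3 per mile.
Year 1: 2,189 × $3 = $6,567. Book value $78,099.
Year 2: 3,872 × $3 = $11,616. Book value $66,483.
Year 3: 5,379 × $3 = $16,137. Book value $50,346.
Year 4: 3,311 × $3 = $9,933. Book value $40,413.

$9,933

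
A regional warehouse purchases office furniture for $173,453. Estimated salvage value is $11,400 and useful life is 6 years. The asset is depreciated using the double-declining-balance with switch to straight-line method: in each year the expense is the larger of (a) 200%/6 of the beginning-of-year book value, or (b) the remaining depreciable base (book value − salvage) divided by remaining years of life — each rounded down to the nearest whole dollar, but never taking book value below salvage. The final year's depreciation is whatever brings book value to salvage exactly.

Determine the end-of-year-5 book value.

Depreciable base = $173,453 − $11,400 = $162,053.
Year 1: DB = ⌊$173,453 × 200%/6⌋ = $57,817; SL = ⌊$162,053/6⌋ = $27,008 → take DB $57,817. Book value $115,636.
Year 2: DB = ⌊$115,636 × 200%/6⌋ = $38,545; SL = ⌊$104,236/5⌋ = $20,847 → take DB $38,545. Book value $77,091.
Year 3: DB = ⌊$77,091 × 200%/6⌋ = $25,697; SL = ⌊$65,691/4⌋ = $16,422 → take DB $25,697. Book value $51,394.
Year 4: DB = ⌊$51,394 × 200%/6⌋ = $17,131; SL = ⌊$39,994/3⌋ = $13,331 → take DB $17,131. Book value $34,263.
Year 5: DB = ⌊$34,263 × 200%/6⌋ = $11,421; SL = ⌊$22,863/2⌋ = $11,431 → take SL $11,431. Book value $22,832.

$22,832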